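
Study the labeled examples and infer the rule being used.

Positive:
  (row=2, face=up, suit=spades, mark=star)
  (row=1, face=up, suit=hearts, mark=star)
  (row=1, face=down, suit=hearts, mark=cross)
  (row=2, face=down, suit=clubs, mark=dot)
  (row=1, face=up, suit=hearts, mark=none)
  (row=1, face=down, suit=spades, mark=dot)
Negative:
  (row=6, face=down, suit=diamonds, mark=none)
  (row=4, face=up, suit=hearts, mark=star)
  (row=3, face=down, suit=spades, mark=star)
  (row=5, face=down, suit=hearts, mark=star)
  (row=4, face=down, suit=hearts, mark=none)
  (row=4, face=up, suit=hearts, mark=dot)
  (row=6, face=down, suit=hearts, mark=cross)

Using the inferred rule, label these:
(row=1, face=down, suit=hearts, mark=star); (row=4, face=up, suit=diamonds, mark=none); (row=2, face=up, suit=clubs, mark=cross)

Positive, Negative, Positive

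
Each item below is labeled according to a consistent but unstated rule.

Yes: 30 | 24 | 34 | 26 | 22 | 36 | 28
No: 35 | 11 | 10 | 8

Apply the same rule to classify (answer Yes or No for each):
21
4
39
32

No, No, No, Yes

The classifier is using: even AND at least 11.
21 — 21 is odd, 21 ≥ 11, hence No.
4 — 4 is even, 4 < 11, hence No.
39 — 39 is odd, 39 ≥ 11, hence No.
32 — 32 is even, 32 ≥ 11, hence Yes.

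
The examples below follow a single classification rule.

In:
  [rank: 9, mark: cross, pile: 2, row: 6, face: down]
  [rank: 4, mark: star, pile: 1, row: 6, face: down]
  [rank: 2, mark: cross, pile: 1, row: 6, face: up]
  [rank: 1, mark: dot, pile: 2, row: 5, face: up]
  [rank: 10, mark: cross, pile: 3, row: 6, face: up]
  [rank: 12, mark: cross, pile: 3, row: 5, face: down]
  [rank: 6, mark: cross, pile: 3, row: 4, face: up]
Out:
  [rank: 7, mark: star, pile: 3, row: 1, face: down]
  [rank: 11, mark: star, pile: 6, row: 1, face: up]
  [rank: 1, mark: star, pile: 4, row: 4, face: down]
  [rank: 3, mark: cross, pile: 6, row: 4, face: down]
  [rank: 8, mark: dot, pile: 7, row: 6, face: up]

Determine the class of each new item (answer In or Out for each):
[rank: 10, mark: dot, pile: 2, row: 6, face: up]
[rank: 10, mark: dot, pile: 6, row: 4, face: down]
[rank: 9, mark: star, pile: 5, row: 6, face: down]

In, Out, Out

A rule that fits every label: row ≥ 4 AND pile ≤ 3 — true of each 'In' example, false of each 'Out' one.
[rank: 10, mark: dot, pile: 2, row: 6, face: up]: row = 6, pile = 2, matches → In.
[rank: 10, mark: dot, pile: 6, row: 4, face: down]: row = 4, pile = 6, lacks this property → Out.
[rank: 9, mark: star, pile: 5, row: 6, face: down]: row = 6, pile = 5, lacks this property → Out.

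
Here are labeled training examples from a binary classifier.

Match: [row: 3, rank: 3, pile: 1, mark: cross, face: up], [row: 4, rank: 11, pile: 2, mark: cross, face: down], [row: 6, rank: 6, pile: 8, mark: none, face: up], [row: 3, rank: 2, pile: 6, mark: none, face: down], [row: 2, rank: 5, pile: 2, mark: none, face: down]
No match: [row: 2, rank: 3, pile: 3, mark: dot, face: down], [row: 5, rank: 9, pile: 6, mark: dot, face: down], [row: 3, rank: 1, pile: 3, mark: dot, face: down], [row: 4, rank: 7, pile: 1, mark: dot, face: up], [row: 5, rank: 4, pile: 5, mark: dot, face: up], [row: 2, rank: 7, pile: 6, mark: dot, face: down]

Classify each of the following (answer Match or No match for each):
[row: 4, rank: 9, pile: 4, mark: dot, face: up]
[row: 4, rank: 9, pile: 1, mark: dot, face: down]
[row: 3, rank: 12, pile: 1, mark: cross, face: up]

No match, No match, Match

The common property of the 'Match' items is: mark is not dot. No 'No match' item has it.
[row: 4, rank: 9, pile: 4, mark: dot, face: up]: mark is dot, doesn't match → No match. [row: 4, rank: 9, pile: 1, mark: dot, face: down]: mark is dot, doesn't match → No match. [row: 3, rank: 12, pile: 1, mark: cross, face: up]: mark is cross, passes → Match.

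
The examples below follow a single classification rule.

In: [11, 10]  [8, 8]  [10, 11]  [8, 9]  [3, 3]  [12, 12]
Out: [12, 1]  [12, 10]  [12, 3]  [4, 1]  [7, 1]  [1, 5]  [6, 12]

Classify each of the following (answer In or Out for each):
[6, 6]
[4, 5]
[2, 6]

Every 'In' example satisfies: |first − second| ≤ 1. None of the 'Out' examples do.
[6, 6] — |6−6| = 0, hence In.
[4, 5] — |4−5| = 1, hence In.
[2, 6] — |2−6| = 4, hence Out.

In, In, Out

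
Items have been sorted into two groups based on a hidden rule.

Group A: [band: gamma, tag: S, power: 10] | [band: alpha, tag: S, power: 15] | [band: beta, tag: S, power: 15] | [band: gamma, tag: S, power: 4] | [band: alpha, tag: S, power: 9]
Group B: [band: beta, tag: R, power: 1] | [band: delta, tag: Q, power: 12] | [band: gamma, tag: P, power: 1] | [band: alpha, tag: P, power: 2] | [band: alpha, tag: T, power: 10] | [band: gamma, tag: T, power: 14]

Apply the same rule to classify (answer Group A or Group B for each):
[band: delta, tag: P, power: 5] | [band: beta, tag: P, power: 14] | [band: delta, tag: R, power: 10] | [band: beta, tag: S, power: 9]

Group B, Group B, Group B, Group A

Checking candidate rules against both groups, what survives is: tag is S.
[band: delta, tag: P, power: 5]: tag is P — does not satisfy this, so Group B.
[band: beta, tag: P, power: 14]: tag is P — does not satisfy this, so Group B.
[band: delta, tag: R, power: 10]: tag is R — does not satisfy this, so Group B.
[band: beta, tag: S, power: 9]: tag is S — satisfies this, so Group A.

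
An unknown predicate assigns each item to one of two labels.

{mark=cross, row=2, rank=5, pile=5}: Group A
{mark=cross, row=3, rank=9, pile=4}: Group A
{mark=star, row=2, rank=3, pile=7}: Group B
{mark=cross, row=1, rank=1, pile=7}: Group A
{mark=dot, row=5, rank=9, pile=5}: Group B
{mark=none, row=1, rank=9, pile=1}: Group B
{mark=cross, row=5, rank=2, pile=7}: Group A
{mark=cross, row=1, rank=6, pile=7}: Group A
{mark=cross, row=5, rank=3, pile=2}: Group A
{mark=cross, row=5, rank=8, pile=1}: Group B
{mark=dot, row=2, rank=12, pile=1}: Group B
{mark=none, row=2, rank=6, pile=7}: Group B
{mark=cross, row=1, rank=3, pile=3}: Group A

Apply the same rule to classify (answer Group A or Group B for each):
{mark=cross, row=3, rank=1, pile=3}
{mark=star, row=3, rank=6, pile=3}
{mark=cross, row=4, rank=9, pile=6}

Rule: mark is cross AND pile ≥ 2. This holds for each 'Group A' example and fails for each 'Group B' one.

Group A, Group B, Group A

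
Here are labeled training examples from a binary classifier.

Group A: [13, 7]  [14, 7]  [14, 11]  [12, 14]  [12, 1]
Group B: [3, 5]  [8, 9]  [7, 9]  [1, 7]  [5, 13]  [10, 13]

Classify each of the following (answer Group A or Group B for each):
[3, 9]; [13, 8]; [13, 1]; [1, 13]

Group B, Group A, Group A, Group B

'Group A' ⟺ first ≥ 11.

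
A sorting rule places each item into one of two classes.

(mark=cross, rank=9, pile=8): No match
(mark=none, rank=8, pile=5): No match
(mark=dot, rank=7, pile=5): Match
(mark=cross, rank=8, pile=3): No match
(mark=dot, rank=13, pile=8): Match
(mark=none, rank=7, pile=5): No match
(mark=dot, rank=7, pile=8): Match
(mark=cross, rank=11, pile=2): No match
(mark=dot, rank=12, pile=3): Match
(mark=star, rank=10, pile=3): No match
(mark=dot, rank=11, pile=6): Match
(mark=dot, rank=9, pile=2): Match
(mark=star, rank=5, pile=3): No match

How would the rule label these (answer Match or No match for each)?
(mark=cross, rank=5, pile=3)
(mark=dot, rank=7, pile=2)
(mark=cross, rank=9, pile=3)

No match, Match, No match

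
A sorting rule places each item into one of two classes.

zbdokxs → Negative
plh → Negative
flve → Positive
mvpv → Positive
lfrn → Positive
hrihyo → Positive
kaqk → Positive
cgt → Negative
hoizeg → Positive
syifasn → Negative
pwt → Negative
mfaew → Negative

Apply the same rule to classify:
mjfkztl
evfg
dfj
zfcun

'Positive' ⟺ even length.

Negative, Positive, Negative, Negative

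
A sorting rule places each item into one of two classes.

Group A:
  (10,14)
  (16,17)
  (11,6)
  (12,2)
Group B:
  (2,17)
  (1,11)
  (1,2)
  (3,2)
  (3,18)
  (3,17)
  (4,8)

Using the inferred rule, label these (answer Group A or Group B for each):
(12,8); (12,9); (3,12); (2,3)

The rule appears to be: first ≥ 6.
(12,8): Group A (first 12).
(12,9): Group A (first 12).
(3,12): Group B (first 3).
(2,3): Group B (first 2).

Group A, Group A, Group B, Group B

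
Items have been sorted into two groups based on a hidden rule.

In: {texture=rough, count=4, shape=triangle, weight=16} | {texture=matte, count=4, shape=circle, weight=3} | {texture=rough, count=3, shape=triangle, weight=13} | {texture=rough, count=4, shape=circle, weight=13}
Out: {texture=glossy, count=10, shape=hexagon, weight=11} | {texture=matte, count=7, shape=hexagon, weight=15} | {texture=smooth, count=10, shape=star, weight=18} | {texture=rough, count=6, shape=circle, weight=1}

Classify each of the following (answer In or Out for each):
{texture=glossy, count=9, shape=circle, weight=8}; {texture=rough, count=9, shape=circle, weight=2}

A rule that fits every label: count ≤ 4 — true of each 'In' example, false of each 'Out' one.

Out, Out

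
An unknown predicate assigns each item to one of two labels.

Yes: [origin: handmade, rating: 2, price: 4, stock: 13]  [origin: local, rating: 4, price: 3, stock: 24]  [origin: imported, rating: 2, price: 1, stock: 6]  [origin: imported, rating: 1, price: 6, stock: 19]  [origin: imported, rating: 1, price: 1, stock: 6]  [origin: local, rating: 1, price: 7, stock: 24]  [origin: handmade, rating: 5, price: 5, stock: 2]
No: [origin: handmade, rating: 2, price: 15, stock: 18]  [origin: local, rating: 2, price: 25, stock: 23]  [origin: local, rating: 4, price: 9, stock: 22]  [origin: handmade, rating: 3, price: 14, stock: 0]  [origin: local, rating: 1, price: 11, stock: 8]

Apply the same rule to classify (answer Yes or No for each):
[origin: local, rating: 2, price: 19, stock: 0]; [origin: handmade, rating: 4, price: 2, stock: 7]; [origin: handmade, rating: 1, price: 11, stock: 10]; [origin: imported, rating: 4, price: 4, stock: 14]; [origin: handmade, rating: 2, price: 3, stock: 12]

No, Yes, No, Yes, Yes

One predicate separates the groups cleanly: price ≤ 7.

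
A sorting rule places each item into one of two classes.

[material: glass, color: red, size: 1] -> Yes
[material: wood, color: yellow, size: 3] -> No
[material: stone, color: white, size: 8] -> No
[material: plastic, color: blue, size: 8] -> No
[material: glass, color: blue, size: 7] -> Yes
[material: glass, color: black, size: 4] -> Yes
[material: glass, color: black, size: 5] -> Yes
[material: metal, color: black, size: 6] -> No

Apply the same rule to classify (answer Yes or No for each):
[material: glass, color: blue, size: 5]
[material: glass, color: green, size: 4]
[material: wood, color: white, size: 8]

Yes, Yes, No

The simplest hypothesis consistent with all the labels is: material is glass.
[material: glass, color: blue, size: 5]: Yes (material is glass). [material: glass, color: green, size: 4]: Yes (material is glass). [material: wood, color: white, size: 8]: No (material is wood).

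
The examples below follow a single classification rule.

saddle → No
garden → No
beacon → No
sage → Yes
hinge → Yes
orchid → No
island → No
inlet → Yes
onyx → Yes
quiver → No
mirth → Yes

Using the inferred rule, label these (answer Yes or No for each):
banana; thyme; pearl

No, Yes, Yes

The classifier is using: length ≤ 5.
banana — length 6, hence No. thyme — length 5, hence Yes. pearl — length 5, hence Yes.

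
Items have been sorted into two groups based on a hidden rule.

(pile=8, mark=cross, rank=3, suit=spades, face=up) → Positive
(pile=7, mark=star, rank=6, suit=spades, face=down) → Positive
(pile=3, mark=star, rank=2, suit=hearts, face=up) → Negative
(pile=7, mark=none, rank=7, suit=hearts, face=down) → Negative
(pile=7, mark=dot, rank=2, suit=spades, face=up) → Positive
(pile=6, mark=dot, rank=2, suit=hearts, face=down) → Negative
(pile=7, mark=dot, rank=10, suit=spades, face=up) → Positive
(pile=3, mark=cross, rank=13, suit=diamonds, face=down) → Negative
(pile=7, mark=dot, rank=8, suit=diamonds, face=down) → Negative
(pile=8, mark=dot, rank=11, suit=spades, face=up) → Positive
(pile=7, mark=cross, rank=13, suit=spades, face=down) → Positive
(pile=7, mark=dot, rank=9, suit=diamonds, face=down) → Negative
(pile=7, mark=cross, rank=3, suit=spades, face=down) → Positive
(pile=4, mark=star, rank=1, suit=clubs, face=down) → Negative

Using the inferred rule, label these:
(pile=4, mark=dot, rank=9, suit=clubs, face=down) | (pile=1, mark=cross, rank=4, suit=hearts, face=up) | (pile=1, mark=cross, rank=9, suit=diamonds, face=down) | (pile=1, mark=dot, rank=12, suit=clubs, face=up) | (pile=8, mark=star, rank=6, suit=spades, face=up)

Negative, Negative, Negative, Negative, Positive

The pattern is that an item is 'Positive' exactly when: suit is spades.
(pile=4, mark=dot, rank=9, suit=clubs, face=down) → suit is clubs → Negative.
(pile=1, mark=cross, rank=4, suit=hearts, face=up) → suit is hearts → Negative.
(pile=1, mark=cross, rank=9, suit=diamonds, face=down) → suit is diamonds → Negative.
(pile=1, mark=dot, rank=12, suit=clubs, face=up) → suit is clubs → Negative.
(pile=8, mark=star, rank=6, suit=spades, face=up) → suit is spades → Positive.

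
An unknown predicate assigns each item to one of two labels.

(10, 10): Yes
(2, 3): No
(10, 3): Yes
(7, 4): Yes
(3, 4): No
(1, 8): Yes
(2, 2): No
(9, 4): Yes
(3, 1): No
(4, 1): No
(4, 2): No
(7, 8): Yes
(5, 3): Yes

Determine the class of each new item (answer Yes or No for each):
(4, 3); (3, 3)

No, No

The common property of the 'Yes' items is: sum ≥ 8. No 'No' item has it.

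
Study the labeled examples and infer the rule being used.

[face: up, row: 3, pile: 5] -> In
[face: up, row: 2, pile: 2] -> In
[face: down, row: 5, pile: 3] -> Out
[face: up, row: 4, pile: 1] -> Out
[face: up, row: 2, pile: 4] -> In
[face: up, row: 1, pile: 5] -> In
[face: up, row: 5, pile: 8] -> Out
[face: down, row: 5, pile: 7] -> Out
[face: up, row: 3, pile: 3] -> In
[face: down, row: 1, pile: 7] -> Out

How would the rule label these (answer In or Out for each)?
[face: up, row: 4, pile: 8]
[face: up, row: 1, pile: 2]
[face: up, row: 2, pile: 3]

One predicate separates the groups cleanly: face is up AND row ≤ 3.
[face: up, row: 4, pile: 8]: face is up, row = 4, doesn't qualify → Out.
[face: up, row: 1, pile: 2]: face is up, row = 1, qualifies → In.
[face: up, row: 2, pile: 3]: face is up, row = 2, qualifies → In.

Out, In, In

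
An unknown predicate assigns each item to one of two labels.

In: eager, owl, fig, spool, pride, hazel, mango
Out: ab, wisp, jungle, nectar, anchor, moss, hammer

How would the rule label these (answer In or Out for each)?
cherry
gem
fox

Comparing the two groups points to one rule — odd length.
cherry — length 6, hence Out.
gem — length 3, hence In.
fox — length 3, hence In.

Out, In, In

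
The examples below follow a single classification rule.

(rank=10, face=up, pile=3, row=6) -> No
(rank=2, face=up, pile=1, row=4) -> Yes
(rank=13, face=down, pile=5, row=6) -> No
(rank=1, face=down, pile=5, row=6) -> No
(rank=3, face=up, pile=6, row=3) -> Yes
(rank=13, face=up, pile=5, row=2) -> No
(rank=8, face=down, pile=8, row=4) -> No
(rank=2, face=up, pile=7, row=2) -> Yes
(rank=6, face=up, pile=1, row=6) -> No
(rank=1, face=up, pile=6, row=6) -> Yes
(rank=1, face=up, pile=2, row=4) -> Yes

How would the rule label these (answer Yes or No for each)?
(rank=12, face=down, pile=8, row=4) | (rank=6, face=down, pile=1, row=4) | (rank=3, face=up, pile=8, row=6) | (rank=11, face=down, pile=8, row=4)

No, No, Yes, No

The classifier is using: face is up AND rank ≤ 3.
(rank=12, face=down, pile=8, row=4) → face is down, rank = 12 → No. (rank=6, face=down, pile=1, row=4) → face is down, rank = 6 → No. (rank=3, face=up, pile=8, row=6) → face is up, rank = 3 → Yes. (rank=11, face=down, pile=8, row=4) → face is down, rank = 11 → No.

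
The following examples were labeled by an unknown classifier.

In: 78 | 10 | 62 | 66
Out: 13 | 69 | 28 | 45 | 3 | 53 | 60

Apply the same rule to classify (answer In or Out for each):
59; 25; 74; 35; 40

Comparing the two groups points to one rule — ≡ 2 (mod 4).
59: Out (59 mod 4 = 3).
25: Out (25 mod 4 = 1).
74: In (74 mod 4 = 2).
35: Out (35 mod 4 = 3).
40: Out (40 mod 4 = 0).

Out, Out, In, Out, Out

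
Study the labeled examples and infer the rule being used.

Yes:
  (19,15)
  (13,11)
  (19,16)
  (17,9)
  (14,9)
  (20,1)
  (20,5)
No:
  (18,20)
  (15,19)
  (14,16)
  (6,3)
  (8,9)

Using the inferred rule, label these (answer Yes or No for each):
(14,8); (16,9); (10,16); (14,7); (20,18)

Yes, Yes, No, Yes, Yes

All 'Yes' examples share one property — first > second AND sum ≥ 17 — and every 'No' example lacks it.
(14,8) → 14 > 8, 14+8 = 22 → Yes.
(16,9) → 16 > 9, 16+9 = 25 → Yes.
(10,16) → 10 < 16, 10+16 = 26 → No.
(14,7) → 14 > 7, 14+7 = 21 → Yes.
(20,18) → 20 > 18, 20+18 = 38 → Yes.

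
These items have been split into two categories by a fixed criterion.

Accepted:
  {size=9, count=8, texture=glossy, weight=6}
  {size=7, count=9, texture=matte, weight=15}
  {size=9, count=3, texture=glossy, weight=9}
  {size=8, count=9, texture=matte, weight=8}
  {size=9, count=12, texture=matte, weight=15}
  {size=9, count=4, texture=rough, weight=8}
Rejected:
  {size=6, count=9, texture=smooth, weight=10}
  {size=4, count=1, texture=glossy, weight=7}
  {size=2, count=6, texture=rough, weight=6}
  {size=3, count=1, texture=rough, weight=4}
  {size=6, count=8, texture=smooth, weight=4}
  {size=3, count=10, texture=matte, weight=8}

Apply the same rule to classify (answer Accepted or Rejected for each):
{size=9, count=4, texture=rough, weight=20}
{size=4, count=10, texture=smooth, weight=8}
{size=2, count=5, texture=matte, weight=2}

Every 'Accepted' example satisfies: size ≥ 7. None of the 'Rejected' examples do.

Accepted, Rejected, Rejected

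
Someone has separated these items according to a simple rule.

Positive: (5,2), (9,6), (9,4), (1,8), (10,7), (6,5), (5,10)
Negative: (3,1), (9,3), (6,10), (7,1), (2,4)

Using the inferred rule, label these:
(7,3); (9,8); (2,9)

Negative, Positive, Positive

A rule that fits every label: sum is odd — true of each 'Positive' example, false of each 'Negative' one.
(7,3) — 7+3 = 10, hence Negative. (9,8) — 9+8 = 17, hence Positive. (2,9) — 2+9 = 11, hence Positive.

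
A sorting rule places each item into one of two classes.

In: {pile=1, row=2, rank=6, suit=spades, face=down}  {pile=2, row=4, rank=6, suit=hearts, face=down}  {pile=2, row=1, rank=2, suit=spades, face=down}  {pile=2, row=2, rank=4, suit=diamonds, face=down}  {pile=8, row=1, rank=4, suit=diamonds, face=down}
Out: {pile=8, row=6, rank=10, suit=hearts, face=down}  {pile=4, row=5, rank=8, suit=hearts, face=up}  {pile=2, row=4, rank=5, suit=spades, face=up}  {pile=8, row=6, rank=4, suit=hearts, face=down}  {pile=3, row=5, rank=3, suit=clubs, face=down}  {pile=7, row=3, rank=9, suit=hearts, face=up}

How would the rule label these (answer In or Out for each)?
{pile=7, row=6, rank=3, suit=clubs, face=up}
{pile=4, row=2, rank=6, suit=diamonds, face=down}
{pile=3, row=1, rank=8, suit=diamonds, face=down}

One predicate separates the groups cleanly: face is down AND row ≤ 4.
{pile=7, row=6, rank=3, suit=clubs, face=up}: face is up, row = 6 — doesn't match, so Out. {pile=4, row=2, rank=6, suit=diamonds, face=down}: face is down, row = 2 — checks out, so In. {pile=3, row=1, rank=8, suit=diamonds, face=down}: face is down, row = 1 — checks out, so In.

Out, In, In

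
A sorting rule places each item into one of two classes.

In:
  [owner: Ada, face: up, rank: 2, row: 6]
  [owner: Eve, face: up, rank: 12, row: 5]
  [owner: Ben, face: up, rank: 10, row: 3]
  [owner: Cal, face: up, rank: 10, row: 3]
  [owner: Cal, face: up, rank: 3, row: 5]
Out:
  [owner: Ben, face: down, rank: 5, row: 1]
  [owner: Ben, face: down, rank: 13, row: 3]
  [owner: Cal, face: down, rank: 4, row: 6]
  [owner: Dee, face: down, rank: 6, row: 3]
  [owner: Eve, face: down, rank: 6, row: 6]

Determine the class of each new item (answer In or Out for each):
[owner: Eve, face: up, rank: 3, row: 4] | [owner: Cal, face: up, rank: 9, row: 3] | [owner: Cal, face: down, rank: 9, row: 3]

In, In, Out

The rule appears to be: face is up.
In: [owner: Eve, face: up, rank: 3, row: 4], since face is up. In: [owner: Cal, face: up, rank: 9, row: 3], since face is up. Out: [owner: Cal, face: down, rank: 9, row: 3], since face is down.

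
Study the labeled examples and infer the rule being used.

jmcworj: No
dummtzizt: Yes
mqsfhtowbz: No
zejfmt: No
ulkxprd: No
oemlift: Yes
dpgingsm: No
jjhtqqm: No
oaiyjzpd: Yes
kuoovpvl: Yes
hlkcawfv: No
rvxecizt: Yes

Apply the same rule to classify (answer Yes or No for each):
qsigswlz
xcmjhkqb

The pattern is that an item is 'Yes' exactly when: has ≥ 2 vowels.
qsigswlz: 1 vowel — does not satisfy this, so No. xcmjhkqb: 0 vowels — does not satisfy this, so No.

No, No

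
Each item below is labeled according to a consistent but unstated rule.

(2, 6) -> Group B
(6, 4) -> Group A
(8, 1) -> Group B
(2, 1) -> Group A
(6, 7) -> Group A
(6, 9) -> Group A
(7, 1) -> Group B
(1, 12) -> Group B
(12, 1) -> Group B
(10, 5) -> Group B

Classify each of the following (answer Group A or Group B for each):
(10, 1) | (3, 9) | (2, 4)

Group B, Group B, Group A

One predicate separates the groups cleanly: |first − second| ≤ 3.
(10, 1) — |10−1| = 9, hence Group B.
(3, 9) — |3−9| = 6, hence Group B.
(2, 4) — |2−4| = 2, hence Group A.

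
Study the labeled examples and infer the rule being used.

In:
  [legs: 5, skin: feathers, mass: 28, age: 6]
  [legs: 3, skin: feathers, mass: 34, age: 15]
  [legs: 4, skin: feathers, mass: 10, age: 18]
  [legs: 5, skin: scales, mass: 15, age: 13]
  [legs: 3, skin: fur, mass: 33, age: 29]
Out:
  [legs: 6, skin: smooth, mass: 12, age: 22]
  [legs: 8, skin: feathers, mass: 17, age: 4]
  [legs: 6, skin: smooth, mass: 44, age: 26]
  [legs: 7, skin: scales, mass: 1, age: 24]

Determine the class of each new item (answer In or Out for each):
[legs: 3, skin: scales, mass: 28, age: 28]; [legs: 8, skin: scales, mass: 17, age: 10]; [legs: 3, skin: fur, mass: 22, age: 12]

In, Out, In

The pattern is that an item is 'In' exactly when: legs ≤ 5.
[legs: 3, skin: scales, mass: 28, age: 28]: In (legs = 3). [legs: 8, skin: scales, mass: 17, age: 10]: Out (legs = 8). [legs: 3, skin: fur, mass: 22, age: 12]: In (legs = 3).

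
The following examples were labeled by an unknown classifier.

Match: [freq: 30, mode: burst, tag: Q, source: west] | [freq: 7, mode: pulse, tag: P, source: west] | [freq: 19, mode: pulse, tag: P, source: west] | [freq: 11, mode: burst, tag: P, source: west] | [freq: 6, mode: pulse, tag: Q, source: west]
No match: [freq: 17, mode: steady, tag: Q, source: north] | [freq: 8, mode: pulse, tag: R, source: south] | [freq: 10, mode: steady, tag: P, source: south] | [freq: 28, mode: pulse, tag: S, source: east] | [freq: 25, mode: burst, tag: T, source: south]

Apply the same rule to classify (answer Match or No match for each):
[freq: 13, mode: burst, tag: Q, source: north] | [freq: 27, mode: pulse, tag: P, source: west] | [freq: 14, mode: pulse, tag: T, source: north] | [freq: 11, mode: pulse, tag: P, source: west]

No match, Match, No match, Match

Checking candidate rules against both groups, what survives is: source is west.
[freq: 13, mode: burst, tag: Q, source: north]: source is north, does not fit → No match.
[freq: 27, mode: pulse, tag: P, source: west]: source is west, satisfies this → Match.
[freq: 14, mode: pulse, tag: T, source: north]: source is north, does not fit → No match.
[freq: 11, mode: pulse, tag: P, source: west]: source is west, satisfies this → Match.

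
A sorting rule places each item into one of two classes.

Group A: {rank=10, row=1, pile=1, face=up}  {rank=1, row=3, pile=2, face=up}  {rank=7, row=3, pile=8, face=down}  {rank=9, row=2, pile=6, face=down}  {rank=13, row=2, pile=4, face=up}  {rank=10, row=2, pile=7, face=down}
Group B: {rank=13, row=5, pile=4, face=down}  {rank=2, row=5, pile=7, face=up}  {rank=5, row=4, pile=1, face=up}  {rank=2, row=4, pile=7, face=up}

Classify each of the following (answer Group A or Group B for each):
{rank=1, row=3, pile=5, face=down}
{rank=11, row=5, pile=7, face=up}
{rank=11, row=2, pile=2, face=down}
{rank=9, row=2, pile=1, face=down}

The rule appears to be: row ≤ 3.
{rank=1, row=3, pile=5, face=down}: Group A (row = 3). {rank=11, row=5, pile=7, face=up}: Group B (row = 5). {rank=11, row=2, pile=2, face=down}: Group A (row = 2). {rank=9, row=2, pile=1, face=down}: Group A (row = 2).

Group A, Group B, Group A, Group A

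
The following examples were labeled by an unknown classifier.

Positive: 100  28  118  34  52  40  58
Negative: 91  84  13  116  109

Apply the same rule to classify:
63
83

Negative, Negative

Rule: ≡ 4 (mod 6). This holds for each 'Positive' example and fails for each 'Negative' one.
63: Negative (63 mod 6 = 3).
83: Negative (83 mod 6 = 5).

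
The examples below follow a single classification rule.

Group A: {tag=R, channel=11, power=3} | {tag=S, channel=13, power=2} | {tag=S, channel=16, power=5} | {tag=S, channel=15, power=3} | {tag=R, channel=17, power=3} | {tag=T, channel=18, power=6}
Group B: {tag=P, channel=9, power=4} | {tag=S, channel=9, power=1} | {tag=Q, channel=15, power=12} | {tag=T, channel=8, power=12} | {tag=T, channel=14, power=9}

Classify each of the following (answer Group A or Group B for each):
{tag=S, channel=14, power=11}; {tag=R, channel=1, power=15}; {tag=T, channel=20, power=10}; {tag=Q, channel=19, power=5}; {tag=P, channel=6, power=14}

Group B, Group B, Group B, Group A, Group B

A rule that fits every label: power ≤ 6 AND channel ≥ 11 — true of each 'Group A' example, false of each 'Group B' one.
{tag=S, channel=14, power=11} → power = 11, channel = 14 → Group B.
{tag=R, channel=1, power=15} → power = 15, channel = 1 → Group B.
{tag=T, channel=20, power=10} → power = 10, channel = 20 → Group B.
{tag=Q, channel=19, power=5} → power = 5, channel = 19 → Group A.
{tag=P, channel=6, power=14} → power = 14, channel = 6 → Group B.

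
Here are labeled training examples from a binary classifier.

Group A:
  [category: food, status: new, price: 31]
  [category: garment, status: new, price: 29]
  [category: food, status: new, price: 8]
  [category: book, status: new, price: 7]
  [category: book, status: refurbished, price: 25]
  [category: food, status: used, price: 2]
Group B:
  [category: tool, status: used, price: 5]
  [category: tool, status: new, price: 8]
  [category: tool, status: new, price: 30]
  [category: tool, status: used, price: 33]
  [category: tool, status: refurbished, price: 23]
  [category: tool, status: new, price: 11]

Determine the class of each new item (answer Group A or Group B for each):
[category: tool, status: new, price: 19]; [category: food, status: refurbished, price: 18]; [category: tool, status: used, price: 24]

Group B, Group A, Group B

Comparing the two groups points to one rule — category is not tool.
[category: tool, status: new, price: 19]: category is tool, doesn't qualify → Group B. [category: food, status: refurbished, price: 18]: category is food, passes → Group A. [category: tool, status: used, price: 24]: category is tool, doesn't qualify → Group B.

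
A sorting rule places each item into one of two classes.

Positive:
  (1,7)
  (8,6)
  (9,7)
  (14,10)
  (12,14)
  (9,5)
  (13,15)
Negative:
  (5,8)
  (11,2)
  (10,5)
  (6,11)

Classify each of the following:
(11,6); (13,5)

The classifier is using: sum is even.

Negative, Positive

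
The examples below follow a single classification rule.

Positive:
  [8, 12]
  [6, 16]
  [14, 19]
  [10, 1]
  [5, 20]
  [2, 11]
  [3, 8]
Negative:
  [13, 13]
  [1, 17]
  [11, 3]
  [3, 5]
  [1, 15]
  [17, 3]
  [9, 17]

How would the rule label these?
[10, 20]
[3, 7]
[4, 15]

The distinguishing property — product is even — holds for all the 'Positive' cases and none of the 'Negative' cases.
[10, 20]: 10·20 = 200 — matches, so Positive. [3, 7]: 3·7 = 21 — doesn't match, so Negative. [4, 15]: 4·15 = 60 — matches, so Positive.

Positive, Negative, Positive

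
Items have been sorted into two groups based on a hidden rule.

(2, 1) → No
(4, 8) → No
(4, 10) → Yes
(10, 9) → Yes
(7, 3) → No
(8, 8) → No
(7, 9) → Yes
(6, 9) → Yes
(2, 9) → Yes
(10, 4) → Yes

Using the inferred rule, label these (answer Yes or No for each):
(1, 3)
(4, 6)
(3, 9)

No, No, Yes

Rule: max ≥ 9. This holds for each 'Yes' example and fails for each 'No' one.
(1, 3) → max 3 → No.
(4, 6) → max 6 → No.
(3, 9) → max 9 → Yes.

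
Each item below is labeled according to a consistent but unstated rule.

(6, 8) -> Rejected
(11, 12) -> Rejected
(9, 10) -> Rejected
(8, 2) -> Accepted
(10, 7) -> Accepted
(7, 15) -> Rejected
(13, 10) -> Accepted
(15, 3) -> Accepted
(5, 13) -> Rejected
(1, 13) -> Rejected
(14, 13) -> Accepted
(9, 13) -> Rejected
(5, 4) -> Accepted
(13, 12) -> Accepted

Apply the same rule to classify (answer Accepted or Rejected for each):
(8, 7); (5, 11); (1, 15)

All 'Accepted' examples share one property — first > second — and every 'Rejected' example lacks it.
(8, 7) — 8 > 7, hence Accepted.
(5, 11) — 5 < 11, hence Rejected.
(1, 15) — 1 < 15, hence Rejected.

Accepted, Rejected, Rejected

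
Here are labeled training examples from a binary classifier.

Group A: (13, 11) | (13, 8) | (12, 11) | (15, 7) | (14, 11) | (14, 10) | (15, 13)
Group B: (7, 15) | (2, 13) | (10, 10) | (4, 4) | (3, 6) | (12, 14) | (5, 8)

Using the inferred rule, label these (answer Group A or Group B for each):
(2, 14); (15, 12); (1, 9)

Checking candidate rules against both groups, what survives is: first > second.

Group B, Group A, Group B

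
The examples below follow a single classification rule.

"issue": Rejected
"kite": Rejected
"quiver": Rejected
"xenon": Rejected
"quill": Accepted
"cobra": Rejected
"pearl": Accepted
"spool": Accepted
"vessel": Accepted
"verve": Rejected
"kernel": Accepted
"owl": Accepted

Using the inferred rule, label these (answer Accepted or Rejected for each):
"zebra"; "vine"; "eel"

Every 'Accepted' example satisfies: contains 'l'. None of the 'Rejected' examples do.
"zebra": no 'l' — doesn't qualify, so Rejected.
"vine": no 'l' — doesn't qualify, so Rejected.
"eel": has 'l' — checks out, so Accepted.

Rejected, Rejected, Accepted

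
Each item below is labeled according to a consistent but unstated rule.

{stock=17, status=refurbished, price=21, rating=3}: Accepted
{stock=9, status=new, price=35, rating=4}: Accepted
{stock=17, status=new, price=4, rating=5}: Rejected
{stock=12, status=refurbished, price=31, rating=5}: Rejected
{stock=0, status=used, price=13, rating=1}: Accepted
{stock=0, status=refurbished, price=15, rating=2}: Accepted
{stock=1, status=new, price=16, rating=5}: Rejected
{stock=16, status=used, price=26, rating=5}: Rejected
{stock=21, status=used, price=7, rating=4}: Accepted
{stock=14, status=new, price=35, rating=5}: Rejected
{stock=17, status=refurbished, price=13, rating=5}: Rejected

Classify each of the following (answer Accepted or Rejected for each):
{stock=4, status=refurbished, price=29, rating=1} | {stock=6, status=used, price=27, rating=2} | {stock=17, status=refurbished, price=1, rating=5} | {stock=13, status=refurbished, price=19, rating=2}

Accepted, Accepted, Rejected, Accepted

The pattern is that an item is 'Accepted' exactly when: rating ≤ 4.
{stock=4, status=refurbished, price=29, rating=1}: rating = 1, passes → Accepted. {stock=6, status=used, price=27, rating=2}: rating = 2, passes → Accepted. {stock=17, status=refurbished, price=1, rating=5}: rating = 5, does not pass → Rejected. {stock=13, status=refurbished, price=19, rating=2}: rating = 2, passes → Accepted.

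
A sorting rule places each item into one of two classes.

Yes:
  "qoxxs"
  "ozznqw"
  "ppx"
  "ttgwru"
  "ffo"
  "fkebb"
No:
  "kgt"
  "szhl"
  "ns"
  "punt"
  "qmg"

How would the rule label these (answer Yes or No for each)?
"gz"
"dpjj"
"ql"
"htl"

No, Yes, No, No

One predicate separates the groups cleanly: has a double letter.
"gz" — no doubled letter, hence No.
"dpjj" — 'jj' doubled, hence Yes.
"ql" — no doubled letter, hence No.
"htl" — no doubled letter, hence No.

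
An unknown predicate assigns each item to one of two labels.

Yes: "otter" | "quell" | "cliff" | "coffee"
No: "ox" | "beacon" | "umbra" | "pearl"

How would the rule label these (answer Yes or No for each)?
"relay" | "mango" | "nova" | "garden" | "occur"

No, No, No, No, Yes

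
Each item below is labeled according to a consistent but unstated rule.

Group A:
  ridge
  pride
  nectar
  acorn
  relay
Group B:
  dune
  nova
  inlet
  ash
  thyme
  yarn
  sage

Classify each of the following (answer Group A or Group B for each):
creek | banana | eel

Group A, Group B, Group B

All 'Group A' examples share one property — length ≥ 5 AND contains 'r' — and every 'Group B' example lacks it.
creek: length 5, has 'r', satisfies this → Group A.
banana: length 6, no 'r', does not satisfy this → Group B.
eel: length 3, no 'r', does not satisfy this → Group B.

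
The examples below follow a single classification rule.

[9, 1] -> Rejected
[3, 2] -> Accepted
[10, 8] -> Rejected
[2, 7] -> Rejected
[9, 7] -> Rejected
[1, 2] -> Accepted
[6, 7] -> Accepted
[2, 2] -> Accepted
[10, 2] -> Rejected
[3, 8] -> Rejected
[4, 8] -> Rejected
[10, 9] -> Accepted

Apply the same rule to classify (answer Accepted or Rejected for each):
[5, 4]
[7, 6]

The simplest hypothesis consistent with all the labels is: |first − second| ≤ 1.

Accepted, Accepted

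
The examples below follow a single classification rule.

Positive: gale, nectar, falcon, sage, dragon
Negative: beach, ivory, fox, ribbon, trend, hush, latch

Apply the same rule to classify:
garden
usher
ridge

A rule that fits every label: even length AND contains 'a' — true of each 'Positive' example, false of each 'Negative' one.

Positive, Negative, Negative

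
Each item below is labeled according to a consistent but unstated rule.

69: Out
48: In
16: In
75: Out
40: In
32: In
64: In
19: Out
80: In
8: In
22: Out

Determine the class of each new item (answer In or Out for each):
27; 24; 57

Out, In, Out

The distinguishing property — multiple of 4 — holds for all the 'In' cases and none of the 'Out' cases.
27: 27 = 4·6 + 3, doesn't match → Out.
24: 24 = 4·6, passes → In.
57: 57 = 4·14 + 1, doesn't match → Out.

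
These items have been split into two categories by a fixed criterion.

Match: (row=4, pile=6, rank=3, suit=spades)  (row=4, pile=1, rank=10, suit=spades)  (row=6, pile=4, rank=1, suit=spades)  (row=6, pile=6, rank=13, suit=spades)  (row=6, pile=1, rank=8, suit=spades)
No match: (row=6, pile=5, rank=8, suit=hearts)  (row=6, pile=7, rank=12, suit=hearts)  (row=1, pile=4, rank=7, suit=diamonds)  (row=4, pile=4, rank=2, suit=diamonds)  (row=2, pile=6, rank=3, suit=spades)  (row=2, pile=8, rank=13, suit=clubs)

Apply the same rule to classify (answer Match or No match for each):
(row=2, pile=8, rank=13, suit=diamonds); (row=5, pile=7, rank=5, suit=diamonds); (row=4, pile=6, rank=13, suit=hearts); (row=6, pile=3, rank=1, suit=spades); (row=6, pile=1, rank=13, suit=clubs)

No match, No match, No match, Match, No match

Rule: suit is spades AND row ≥ 4. This holds for each 'Match' example and fails for each 'No match' one.
(row=2, pile=8, rank=13, suit=diamonds): suit is diamonds, row = 2 — doesn't match, so No match. (row=5, pile=7, rank=5, suit=diamonds): suit is diamonds, row = 5 — doesn't match, so No match. (row=4, pile=6, rank=13, suit=hearts): suit is hearts, row = 4 — doesn't match, so No match. (row=6, pile=3, rank=1, suit=spades): suit is spades, row = 6 — satisfies this, so Match. (row=6, pile=1, rank=13, suit=clubs): suit is clubs, row = 6 — doesn't match, so No match.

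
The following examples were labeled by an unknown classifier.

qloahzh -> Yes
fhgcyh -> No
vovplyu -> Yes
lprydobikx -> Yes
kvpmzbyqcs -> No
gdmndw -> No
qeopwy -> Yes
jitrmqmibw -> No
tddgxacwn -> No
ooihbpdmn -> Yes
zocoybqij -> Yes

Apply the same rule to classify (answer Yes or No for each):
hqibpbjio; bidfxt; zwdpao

Yes, No, Yes

The rule appears to be: contains 'o'.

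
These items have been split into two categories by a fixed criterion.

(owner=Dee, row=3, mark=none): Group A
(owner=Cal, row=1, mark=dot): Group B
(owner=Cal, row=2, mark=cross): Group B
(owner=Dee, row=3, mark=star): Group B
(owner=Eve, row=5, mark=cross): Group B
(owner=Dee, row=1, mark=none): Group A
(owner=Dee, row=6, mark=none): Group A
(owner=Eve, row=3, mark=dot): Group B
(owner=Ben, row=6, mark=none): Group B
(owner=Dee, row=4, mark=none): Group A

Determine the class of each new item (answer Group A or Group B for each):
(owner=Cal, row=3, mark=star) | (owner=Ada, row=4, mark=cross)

Group B, Group B

The pattern is that an item is 'Group A' exactly when: mark is none AND owner is Dee.
(owner=Cal, row=3, mark=star): mark is star, owner is Cal, doesn't match → Group B.
(owner=Ada, row=4, mark=cross): mark is cross, owner is Ada, doesn't match → Group B.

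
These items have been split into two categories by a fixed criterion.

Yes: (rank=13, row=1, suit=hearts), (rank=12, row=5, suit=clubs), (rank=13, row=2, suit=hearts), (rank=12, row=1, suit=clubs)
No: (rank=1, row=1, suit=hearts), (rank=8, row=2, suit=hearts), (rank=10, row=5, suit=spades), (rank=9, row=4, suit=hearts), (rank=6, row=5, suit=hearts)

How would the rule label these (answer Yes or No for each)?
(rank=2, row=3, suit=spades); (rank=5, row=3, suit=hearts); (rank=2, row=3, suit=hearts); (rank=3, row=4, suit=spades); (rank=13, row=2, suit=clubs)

No, No, No, No, Yes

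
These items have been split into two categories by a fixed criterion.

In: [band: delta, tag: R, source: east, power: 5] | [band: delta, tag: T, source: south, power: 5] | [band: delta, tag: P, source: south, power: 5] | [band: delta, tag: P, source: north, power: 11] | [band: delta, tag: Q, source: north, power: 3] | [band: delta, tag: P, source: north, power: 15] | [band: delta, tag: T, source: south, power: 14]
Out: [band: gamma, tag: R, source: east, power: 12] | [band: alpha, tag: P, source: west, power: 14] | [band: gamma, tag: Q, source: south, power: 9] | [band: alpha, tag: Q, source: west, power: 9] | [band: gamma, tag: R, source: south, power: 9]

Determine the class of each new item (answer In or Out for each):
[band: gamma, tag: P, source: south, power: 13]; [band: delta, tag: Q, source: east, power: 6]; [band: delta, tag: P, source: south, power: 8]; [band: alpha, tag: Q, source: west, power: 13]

Out, In, In, Out

The rule appears to be: band is delta.
[band: gamma, tag: P, source: south, power: 13]: Out (band is gamma).
[band: delta, tag: Q, source: east, power: 6]: In (band is delta).
[band: delta, tag: P, source: south, power: 8]: In (band is delta).
[band: alpha, tag: Q, source: west, power: 13]: Out (band is alpha).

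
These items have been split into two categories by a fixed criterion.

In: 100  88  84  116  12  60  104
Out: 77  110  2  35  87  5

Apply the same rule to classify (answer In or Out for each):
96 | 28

In, In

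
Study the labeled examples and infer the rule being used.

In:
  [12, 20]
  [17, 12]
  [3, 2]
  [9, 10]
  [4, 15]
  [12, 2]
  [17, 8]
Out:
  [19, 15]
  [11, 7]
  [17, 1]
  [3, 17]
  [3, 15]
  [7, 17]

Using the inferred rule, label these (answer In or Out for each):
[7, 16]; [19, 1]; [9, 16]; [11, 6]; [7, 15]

In, Out, In, In, Out

Comparing the two groups points to one rule — product is even.
[7, 16]: 7·16 = 112 — qualifies, so In.
[19, 1]: 19·1 = 19 — does not satisfy this, so Out.
[9, 16]: 9·16 = 144 — qualifies, so In.
[11, 6]: 11·6 = 66 — qualifies, so In.
[7, 15]: 7·15 = 105 — does not satisfy this, so Out.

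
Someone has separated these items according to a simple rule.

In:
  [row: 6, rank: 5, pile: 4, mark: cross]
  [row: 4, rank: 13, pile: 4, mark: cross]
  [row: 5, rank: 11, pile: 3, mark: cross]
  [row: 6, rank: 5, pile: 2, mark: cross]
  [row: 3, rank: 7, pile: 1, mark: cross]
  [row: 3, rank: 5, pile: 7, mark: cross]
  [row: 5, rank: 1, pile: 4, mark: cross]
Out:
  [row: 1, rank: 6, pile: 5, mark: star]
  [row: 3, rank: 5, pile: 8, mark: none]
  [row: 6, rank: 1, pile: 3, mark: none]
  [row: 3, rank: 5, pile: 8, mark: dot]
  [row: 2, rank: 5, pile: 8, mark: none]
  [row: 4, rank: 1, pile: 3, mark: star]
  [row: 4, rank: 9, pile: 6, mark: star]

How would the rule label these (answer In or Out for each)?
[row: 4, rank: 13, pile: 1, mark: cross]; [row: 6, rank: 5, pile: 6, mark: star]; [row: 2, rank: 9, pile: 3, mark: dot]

A rule that fits every label: mark is cross — true of each 'In' example, false of each 'Out' one.
[row: 4, rank: 13, pile: 1, mark: cross]: mark is cross — checks out, so In.
[row: 6, rank: 5, pile: 6, mark: star]: mark is star — does not pass, so Out.
[row: 2, rank: 9, pile: 3, mark: dot]: mark is dot — does not pass, so Out.

In, Out, Out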